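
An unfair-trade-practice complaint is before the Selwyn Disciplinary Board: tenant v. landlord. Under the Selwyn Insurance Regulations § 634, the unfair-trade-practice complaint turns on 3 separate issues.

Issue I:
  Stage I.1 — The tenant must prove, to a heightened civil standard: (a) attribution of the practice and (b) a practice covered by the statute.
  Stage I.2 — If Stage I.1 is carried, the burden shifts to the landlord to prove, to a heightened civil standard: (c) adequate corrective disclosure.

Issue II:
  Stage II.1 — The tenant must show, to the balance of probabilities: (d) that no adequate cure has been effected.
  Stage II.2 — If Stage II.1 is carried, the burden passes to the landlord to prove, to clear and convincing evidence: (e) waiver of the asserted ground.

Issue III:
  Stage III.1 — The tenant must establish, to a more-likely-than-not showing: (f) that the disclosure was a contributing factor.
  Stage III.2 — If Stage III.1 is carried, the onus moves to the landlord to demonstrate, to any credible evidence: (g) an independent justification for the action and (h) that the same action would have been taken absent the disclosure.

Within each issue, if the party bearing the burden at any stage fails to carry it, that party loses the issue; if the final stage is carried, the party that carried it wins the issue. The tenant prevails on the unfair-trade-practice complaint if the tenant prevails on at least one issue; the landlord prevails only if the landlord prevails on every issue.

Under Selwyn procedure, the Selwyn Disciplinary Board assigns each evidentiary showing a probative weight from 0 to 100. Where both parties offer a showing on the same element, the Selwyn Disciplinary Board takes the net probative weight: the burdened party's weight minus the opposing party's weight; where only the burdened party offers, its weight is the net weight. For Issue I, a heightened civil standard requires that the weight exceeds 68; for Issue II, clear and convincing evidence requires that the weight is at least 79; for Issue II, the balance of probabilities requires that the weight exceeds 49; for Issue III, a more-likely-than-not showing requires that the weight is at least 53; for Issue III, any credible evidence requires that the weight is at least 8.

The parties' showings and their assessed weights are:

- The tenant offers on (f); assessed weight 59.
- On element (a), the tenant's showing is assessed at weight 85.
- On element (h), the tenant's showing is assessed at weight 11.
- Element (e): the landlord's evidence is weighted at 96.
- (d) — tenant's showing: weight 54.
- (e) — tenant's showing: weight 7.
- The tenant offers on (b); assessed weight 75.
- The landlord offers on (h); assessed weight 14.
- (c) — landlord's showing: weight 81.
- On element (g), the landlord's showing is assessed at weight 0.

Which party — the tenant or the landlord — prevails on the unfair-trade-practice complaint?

tenant

— Issue I —
Stage I.1 (tenant, a heightened civil standard, weight exceeds 68): (a) 85 > 68 — meets; (b) 75 > 68 — meets.
  Stage I.1 carried; the burden shifts to the landlord.
Stage I.2 (landlord, a heightened civil standard, weight exceeds 68): (c) 81 > 68 — meets.
  All elements met at the final stage.
With every stage satisfied, the landlord prevails on this issue.
— Issue II —
Stage II.1 — burden on tenant; standard: the balance of probabilities (weight exceeds 49).
    (d): 54 > 49 [met]
  Stage II.1 carried; the burden shifts to the landlord.
Stage II.2 — burden on landlord; standard: clear and convincing evidence (weight is at least 79).
    (e): 96 − 7 = 89 ≥ 79 [met]
  Stage II.2 carried; the final stage is satisfied.
All stages carried — the landlord prevails on this issue.
— Issue III —
Stage III.1 (tenant, a more-likely-than-not showing, weight is at least 53): (f) 59 ≥ 53 — meets.
  Stage III.1 carried; the burden shifts to the landlord.
Stage III.2 (landlord, any credible evidence, weight is at least 8): (g) 0 < 8 — fails; (h) net 14−11=3 < 8 — fails.
  Stage III.2 not carried; the landlord fails its burden.
So the tenant prevails on this issue.
Per-issue: Issue I → landlord; Issue II → landlord; Issue III → tenant. The tenant must prevail on at least one issue; overall, the tenant prevails.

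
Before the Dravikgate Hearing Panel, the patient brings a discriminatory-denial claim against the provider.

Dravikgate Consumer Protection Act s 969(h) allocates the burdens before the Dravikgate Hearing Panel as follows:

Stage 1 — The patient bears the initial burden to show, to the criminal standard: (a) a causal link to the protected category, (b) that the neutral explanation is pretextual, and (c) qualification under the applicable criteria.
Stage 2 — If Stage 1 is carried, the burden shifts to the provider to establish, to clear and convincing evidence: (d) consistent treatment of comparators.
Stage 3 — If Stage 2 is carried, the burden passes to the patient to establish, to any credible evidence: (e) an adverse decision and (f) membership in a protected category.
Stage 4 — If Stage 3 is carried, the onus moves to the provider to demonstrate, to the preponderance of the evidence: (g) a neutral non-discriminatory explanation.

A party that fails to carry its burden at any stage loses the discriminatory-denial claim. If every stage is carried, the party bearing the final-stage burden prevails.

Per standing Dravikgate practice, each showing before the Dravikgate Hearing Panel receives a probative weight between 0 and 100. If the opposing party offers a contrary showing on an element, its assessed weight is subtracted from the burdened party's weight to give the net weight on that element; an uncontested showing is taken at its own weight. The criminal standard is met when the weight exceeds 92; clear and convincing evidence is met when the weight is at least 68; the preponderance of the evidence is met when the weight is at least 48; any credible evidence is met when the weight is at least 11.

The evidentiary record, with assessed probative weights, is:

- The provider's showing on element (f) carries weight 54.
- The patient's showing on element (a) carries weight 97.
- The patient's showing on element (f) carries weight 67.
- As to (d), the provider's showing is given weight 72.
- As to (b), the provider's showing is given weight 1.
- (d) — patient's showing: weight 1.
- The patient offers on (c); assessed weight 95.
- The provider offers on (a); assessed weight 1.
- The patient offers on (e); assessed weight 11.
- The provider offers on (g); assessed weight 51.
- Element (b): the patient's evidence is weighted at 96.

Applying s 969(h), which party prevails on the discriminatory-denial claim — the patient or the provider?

provider

Stage 1 (patient, the criminal standard, weight exceeds 92): (a) net 97−1=96 > 92 — meets; (b) net 96−1=95 > 92 — meets; (c) 95 > 92 — meets.
  Stage 1 is satisfied; the onus moves to the provider.
Stage 2 (provider, clear and convincing evidence, weight is at least 68): (d) net 72−1=71 ≥ 68 — meets.
  All elements met. The burden passes to the patient.
Stage 3 (patient, any credible evidence, weight is at least 11): (e) 11 ≥ 11 — meets; (f) net 67−54=13 ≥ 11 — meets.
  Stage 3 carried; the burden shifts to the provider.
Stage 4 (provider, the preponderance of the evidence, weight is at least 48): (g) 51 ≥ 48 — meets.
  Stage 4 carried; the final stage is satisfied.
Every stage carried; the provider prevails.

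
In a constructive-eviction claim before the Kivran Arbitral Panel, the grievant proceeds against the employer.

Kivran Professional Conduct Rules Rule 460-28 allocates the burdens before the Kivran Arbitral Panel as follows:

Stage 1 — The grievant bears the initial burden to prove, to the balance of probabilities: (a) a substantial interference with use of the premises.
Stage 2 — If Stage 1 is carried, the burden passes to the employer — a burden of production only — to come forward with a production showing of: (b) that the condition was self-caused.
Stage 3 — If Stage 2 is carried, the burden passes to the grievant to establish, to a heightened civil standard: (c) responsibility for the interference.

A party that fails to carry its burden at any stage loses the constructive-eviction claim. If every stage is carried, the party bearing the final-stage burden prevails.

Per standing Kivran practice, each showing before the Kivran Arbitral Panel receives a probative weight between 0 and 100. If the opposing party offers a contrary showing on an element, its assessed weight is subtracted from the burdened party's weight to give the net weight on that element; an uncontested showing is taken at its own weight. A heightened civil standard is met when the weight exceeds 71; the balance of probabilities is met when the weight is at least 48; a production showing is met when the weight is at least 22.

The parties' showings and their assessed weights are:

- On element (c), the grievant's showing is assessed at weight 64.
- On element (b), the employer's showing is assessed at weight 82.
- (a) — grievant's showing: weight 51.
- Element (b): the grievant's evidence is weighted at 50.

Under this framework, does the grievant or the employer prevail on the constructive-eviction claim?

employer

Stage 1 (grievant, the balance of probabilities, weight is at least 48): (a) 51 ≥ 48 — meets.
  The grievant carries Stage 1; the employer now bears the burden.
Stage 2 (employer, a production showing, weight is at least 22): (b) net 82−50=32 ≥ 22 — meets.
  The employer carries Stage 2; the grievant now bears the burden.
Stage 3 (grievant, a heightened civil standard, weight exceeds 71): (c) 64 ≤ 71 — fails.
  Stage 3 not carried; the grievant fails its burden.
So the employer prevails.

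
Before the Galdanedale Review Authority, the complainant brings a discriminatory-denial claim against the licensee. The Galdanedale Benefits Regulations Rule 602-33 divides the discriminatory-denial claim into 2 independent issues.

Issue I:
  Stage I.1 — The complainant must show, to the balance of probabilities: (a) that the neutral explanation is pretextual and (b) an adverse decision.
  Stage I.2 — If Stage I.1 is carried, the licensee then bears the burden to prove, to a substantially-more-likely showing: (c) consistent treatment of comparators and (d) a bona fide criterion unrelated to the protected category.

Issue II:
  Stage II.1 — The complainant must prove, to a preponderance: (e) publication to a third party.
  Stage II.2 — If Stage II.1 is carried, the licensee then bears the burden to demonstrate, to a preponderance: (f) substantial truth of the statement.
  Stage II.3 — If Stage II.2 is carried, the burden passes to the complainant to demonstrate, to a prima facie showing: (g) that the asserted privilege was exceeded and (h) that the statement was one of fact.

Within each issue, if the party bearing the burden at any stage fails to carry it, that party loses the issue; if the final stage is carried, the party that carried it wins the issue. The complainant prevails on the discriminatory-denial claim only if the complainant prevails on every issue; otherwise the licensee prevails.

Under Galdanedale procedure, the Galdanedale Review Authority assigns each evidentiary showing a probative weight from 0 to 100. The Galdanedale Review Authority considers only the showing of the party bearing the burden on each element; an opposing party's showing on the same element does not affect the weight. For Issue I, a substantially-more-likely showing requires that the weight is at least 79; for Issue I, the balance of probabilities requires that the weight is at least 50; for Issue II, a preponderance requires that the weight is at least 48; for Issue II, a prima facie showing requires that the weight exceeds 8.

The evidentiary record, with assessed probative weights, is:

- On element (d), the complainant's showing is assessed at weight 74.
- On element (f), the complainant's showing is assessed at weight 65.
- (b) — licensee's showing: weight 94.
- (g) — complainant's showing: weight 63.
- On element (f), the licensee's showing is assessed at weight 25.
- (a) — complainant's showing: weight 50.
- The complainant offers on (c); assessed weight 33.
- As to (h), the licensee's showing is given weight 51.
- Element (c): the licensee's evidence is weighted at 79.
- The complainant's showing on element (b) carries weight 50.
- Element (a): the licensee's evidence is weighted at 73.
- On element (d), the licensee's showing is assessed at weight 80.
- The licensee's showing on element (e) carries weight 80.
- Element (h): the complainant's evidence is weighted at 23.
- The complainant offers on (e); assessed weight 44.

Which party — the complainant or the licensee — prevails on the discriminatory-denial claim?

licensee

— Issue I —
Stage I.1 — burden on complainant; standard: the balance of probabilities (weight is at least 50).
    (a): 50 (licensee's 73 disregarded) ≥ 50 [met]
    (b): 50 (licensee's 94 disregarded) ≥ 50 [met]
  Stage I.1 carried; the burden shifts to the licensee.
Stage I.2 — burden on licensee; standard: a substantially-more-likely showing (weight is at least 79).
    (c): 79 (complainant's 33 disregarded) ≥ 79 [met]
    (d): 80 (complainant's 74 disregarded) ≥ 79 [met]
  All elements met at the final stage.
All stages carried — the licensee prevails on this issue.
— Issue II —
Stage II.1 — burden on complainant; standard: a preponderance (weight is at least 48).
    (e): 44 (licensee's 80 disregarded) < 48 [not met]
  Stage II.1 not carried; the complainant fails its burden.
The licensee prevails on this issue.
Per-issue: Issue I → licensee; Issue II → licensee. The complainant must prevail on every issue; overall, the licensee prevails.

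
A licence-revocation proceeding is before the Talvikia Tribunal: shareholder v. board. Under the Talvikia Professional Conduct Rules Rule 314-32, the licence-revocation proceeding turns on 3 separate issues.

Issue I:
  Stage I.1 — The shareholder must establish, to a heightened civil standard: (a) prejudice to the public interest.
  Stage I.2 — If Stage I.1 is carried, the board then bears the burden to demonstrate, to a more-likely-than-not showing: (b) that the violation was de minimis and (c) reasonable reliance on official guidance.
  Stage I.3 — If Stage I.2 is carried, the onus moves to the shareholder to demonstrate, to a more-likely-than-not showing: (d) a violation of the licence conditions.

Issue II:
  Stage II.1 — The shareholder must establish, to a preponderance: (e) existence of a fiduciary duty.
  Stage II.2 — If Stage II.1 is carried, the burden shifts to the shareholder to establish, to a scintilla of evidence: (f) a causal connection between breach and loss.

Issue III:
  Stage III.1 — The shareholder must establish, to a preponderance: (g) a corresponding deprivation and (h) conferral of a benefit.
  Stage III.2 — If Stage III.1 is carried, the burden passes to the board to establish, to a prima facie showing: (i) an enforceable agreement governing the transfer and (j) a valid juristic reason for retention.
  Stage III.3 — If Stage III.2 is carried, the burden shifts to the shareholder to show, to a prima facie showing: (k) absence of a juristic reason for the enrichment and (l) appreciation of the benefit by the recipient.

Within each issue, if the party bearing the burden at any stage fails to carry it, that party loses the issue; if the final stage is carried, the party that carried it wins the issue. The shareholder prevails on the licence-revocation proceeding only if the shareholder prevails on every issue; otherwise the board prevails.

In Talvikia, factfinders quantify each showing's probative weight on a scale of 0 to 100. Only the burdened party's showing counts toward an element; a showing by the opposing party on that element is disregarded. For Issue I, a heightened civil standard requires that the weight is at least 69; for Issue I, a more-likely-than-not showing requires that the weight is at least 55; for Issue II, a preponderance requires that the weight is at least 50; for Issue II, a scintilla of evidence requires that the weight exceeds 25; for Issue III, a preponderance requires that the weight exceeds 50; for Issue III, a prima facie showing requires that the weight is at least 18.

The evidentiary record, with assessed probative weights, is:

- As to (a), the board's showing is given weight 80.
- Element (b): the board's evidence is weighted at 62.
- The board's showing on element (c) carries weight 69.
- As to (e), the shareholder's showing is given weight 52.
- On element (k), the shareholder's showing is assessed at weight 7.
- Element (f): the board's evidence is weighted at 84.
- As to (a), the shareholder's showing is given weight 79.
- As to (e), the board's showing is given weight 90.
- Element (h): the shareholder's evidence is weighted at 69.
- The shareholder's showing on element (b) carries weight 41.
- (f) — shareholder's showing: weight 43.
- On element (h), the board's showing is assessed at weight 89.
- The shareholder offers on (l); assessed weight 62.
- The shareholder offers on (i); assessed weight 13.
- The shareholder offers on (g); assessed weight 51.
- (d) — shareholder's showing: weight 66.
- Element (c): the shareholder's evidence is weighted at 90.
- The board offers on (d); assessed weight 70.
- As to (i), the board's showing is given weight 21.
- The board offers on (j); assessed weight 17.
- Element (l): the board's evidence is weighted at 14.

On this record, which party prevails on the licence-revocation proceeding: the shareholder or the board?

shareholder

— Issue I —
Stage I.1 — burden on shareholder; standard: a heightened civil standard (weight is at least 69).
    (a): 79 (board's 80 disregarded) ≥ 69 [met]
  The shareholder carries Stage I.1; the board now bears the burden.
Stage I.2 — burden on board; standard: a more-likely-than-not showing (weight is at least 55).
    (b): 62 (shareholder's 41 disregarded) ≥ 55 [met]
    (c): 69 (shareholder's 90 disregarded) ≥ 55 [met]
  The board carries Stage I.2; the shareholder now bears the burden.
Stage I.3 — burden on shareholder; standard: a more-likely-than-not showing (weight is at least 55).
    (d): 66 (board's 70 disregarded) ≥ 55 [met]
  The shareholder carries the last stage.
All stages carried — the shareholder prevails on this issue.
— Issue II —
At Stage II.1 the shareholder must meet a preponderance (weight is at least 50): on (e) the weight is 52 (the board's 90 is given no effect), ≥ 50, so (e) meets the standard.
  Stage II.1 is satisfied; the shareholder continues to bear the burden.
At Stage II.2 the shareholder must meet a scintilla of evidence (weight exceeds 25): on (f) the weight is 43 (the board's 84 is given no effect), which does exceed 25, so (f) meets the standard.
  All elements met at the final stage.
Every stage carried; the shareholder prevails on this issue.
— Issue III —
Stage III.1 — burden on shareholder; standard: a preponderance (weight exceeds 50).
    (g): 51 > 50 [met]
    (h): 69 (board's 89 disregarded) > 50 [met]
  Stage III.1 is satisfied; the onus moves to the board.
Stage III.2 — burden on board; standard: a prima facie showing (weight is at least 18).
    (i): 21 (shareholder's 13 disregarded) ≥ 18 [met]
    (j): 17 < 18 [not met]
  The board does not carry Stage III.2.
So the shareholder prevails on this issue.
Per-issue: Issue I → shareholder; Issue II → shareholder; Issue III → shareholder. The shareholder must prevail on every issue; overall, the shareholder prevails.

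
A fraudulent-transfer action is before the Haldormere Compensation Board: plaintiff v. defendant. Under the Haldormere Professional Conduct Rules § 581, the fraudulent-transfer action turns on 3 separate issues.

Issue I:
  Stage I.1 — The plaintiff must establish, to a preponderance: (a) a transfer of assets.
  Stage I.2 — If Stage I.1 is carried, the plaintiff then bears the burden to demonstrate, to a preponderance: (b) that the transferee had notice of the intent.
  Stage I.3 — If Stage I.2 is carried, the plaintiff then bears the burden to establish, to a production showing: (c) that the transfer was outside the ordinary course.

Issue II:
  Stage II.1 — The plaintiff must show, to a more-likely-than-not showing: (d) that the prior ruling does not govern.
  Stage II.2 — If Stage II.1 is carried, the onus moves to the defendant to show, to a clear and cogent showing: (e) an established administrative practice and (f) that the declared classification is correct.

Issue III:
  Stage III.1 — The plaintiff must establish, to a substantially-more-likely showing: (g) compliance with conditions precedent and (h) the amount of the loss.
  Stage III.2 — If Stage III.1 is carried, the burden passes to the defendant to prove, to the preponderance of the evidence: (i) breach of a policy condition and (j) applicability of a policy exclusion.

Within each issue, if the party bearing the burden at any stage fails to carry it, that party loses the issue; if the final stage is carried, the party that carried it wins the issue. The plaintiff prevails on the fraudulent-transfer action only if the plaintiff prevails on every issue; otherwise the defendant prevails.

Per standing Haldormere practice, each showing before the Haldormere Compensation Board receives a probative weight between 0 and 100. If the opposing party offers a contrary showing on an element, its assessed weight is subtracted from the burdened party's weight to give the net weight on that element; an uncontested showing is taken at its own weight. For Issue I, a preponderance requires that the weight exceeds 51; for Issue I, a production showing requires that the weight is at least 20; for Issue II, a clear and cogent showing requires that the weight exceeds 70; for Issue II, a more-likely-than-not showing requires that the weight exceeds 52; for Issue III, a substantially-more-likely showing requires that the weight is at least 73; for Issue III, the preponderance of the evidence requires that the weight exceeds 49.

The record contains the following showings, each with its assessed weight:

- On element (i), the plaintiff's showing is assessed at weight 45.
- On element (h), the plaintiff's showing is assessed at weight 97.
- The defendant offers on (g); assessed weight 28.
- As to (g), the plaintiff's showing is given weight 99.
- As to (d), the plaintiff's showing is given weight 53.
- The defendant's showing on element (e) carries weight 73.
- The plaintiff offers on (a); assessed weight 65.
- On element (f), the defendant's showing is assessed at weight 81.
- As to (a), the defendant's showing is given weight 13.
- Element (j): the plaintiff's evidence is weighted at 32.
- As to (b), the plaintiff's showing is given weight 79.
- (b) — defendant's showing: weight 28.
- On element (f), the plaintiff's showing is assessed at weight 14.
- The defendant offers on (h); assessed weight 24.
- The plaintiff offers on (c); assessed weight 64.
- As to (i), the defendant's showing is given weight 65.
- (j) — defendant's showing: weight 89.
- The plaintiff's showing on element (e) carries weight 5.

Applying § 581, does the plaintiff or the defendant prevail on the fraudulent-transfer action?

defendant

— Issue I —
Stage I.1 (plaintiff, a preponderance, weight exceeds 51): (a) net 65−13=52 > 51 — meets.
  Stage I.1 carried; the burden remains with the plaintiff.
Stage I.2 (plaintiff, a preponderance, weight exceeds 51): (b) net 79−28=51 ≤ 51 — fails.
  The plaintiff does not carry Stage I.2.
So the defendant prevails on this issue.
— Issue II —
Stage II.1 — burden on plaintiff; standard: a more-likely-than-not showing (weight exceeds 52).
    (d): 53 > 52 [met]
  Stage II.1 carried; the burden shifts to the defendant.
Stage II.2 — burden on defendant; standard: a clear and cogent showing (weight exceeds 70).
    (e): 73 − 5 = 68 ≤ 70 [not met]
    (f): 81 − 14 = 67 ≤ 70 [not met]
  The defendant does not carry Stage II.2.
The plaintiff prevails on this issue.
— Issue III —
At Stage III.1 the plaintiff must meet a substantially-more-likely showing (weight is at least 73): on (g) the weight is 99 less the opposing 28 gives net 71, which does not reach 73, so (g) does not meet the standard; on (h) the weight is 97 less the opposing 24 gives net 73, which does reach 73, so (h) meets the standard.
  The plaintiff does not carry Stage III.1.
The analysis ends at Stage III.1; the defendant prevails on this issue.
Per-issue: Issue I → defendant; Issue II → plaintiff; Issue III → defendant. The plaintiff must prevail on every issue; overall, the defendant prevails.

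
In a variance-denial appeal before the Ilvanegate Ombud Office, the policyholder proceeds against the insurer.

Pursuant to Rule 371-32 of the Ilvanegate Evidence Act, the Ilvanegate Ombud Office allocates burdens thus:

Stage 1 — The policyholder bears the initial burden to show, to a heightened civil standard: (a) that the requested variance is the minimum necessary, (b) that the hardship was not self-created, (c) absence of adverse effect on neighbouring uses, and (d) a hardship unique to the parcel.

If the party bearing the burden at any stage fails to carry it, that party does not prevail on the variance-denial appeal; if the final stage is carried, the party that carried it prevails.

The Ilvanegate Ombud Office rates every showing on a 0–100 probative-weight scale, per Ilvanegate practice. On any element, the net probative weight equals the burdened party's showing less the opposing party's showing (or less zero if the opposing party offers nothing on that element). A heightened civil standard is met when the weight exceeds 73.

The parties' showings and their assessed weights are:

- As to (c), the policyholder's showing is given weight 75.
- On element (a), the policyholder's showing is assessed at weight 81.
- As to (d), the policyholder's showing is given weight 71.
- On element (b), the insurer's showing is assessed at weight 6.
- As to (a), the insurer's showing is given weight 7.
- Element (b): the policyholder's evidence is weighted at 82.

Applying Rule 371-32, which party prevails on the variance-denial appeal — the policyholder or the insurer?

Stage 1 (policyholder, a heightened civil standard, weight exceeds 73): (a) net 81−7=74 > 73 — meets; (b) net 82−6=76 > 73 — meets; (c) 75 > 73 — meets; (d) 71 ≤ 73 — fails.
  Stage 1 not carried; the policyholder fails its burden.
The insurer prevails.

insurer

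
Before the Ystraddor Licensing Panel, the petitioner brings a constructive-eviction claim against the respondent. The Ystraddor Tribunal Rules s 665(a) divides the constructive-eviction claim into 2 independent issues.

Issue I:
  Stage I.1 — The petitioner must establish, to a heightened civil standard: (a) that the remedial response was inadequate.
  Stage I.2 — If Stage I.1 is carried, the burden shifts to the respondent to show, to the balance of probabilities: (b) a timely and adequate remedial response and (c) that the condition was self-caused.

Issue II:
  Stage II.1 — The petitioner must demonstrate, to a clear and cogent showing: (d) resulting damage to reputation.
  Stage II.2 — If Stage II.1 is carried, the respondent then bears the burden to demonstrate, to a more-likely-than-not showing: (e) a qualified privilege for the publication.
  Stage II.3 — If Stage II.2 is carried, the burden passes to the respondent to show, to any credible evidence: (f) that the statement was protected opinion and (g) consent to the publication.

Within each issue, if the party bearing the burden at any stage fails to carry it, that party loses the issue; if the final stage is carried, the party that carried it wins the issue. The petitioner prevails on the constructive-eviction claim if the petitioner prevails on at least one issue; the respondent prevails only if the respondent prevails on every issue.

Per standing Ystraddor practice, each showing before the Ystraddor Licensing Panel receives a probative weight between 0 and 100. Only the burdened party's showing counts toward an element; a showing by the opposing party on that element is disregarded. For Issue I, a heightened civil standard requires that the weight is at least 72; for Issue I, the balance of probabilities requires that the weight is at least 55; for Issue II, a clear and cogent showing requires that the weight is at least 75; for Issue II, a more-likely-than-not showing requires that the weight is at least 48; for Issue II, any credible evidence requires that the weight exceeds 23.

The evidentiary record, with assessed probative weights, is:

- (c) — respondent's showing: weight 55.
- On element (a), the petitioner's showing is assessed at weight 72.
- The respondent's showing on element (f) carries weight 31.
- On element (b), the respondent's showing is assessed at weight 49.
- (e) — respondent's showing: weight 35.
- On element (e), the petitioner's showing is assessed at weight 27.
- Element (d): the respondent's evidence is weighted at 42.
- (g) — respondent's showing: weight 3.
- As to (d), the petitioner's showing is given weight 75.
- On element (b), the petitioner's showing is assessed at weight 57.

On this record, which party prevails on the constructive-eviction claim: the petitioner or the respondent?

— Issue I —
Stage I.1 — burden on petitioner; standard: a heightened civil standard (weight is at least 72).
    (a): 72 ≥ 72 [met]
  The petitioner carries Stage I.1; the respondent now bears the burden.
Stage I.2 — burden on respondent; standard: the balance of probabilities (weight is at least 55).
    (b): 49 (petitioner's 57 disregarded) < 55 [not met]
    (c): 55 ≥ 55 [met]
  Not every element is met, so the respondent fails to carry Stage I.2.
The analysis ends at Stage I.2; the petitioner prevails on this issue.
— Issue II —
Stage II.1 — burden on petitioner; standard: a clear and cogent showing (weight is at least 75).
    (d): 75 (respondent's 42 disregarded) ≥ 75 [met]
  All elements met. The burden passes to the respondent.
Stage II.2 — burden on respondent; standard: a more-likely-than-not showing (weight is at least 48).
    (e): 35 (petitioner's 27 disregarded) < 48 [not met]
  The respondent does not carry Stage II.2.
So the petitioner prevails on this issue.
Per-issue: Issue I → petitioner; Issue II → petitioner. The petitioner must prevail on at least one issue; overall, the petitioner prevails.

petitioner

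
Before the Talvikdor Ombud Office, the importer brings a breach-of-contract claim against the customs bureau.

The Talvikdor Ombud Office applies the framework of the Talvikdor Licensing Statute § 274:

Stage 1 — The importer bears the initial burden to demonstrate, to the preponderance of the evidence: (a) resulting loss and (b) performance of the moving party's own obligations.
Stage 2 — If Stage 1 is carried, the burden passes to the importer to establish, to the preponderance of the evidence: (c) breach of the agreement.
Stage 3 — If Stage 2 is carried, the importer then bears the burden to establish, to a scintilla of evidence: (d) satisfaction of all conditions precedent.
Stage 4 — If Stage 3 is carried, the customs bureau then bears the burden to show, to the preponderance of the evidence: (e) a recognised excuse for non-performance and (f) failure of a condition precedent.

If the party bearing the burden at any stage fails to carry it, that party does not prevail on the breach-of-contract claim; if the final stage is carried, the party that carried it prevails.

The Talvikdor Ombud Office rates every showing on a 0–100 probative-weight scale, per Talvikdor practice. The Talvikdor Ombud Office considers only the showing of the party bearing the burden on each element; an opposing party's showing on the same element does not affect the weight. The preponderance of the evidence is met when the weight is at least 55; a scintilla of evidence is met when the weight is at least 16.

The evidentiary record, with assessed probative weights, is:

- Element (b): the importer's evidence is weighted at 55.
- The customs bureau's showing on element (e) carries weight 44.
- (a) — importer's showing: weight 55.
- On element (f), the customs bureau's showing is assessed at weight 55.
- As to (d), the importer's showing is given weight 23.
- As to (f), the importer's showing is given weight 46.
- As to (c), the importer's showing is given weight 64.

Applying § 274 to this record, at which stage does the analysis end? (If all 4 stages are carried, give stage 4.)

stage 4

Stage 1 (importer, the preponderance of the evidence, weight is at least 55): (a) 55 ≥ 55 — meets; (b) 55 ≥ 55 — meets.
  Stage 1 is satisfied; the importer continues to bear the burden.
Stage 2 (importer, the preponderance of the evidence, weight is at least 55): (c) 64 ≥ 55 — meets.
  Stage 2 is satisfied; the importer continues to bear the burden.
Stage 3 (importer, a scintilla of evidence, weight is at least 16): (d) 23 ≥ 16 — meets.
  All elements met. The burden passes to the customs bureau.
Stage 4 (customs bureau, the preponderance of the evidence, weight is at least 55): (e) 44 < 55 — fails; (f) 55 (importer's 46 disregarded) ≥ 55 — meets.
  The customs bureau does not carry Stage 4.
So the importer prevails.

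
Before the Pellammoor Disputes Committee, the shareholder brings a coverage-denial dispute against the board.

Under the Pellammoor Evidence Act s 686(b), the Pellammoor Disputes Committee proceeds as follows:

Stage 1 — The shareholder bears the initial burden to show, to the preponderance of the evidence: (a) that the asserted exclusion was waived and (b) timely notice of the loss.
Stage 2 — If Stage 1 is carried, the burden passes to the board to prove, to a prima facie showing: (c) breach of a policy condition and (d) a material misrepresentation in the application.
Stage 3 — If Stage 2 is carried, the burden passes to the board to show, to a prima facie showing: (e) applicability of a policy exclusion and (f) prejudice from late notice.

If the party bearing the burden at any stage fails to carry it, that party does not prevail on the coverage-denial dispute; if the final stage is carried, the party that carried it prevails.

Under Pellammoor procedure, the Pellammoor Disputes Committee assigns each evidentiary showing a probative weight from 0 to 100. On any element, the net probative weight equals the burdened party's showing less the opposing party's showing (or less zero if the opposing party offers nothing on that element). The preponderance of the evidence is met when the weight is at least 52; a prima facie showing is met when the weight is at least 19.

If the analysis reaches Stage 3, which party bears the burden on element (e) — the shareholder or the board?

Stage 3's rule assigns the burden to the board (to a prima facie showing).

board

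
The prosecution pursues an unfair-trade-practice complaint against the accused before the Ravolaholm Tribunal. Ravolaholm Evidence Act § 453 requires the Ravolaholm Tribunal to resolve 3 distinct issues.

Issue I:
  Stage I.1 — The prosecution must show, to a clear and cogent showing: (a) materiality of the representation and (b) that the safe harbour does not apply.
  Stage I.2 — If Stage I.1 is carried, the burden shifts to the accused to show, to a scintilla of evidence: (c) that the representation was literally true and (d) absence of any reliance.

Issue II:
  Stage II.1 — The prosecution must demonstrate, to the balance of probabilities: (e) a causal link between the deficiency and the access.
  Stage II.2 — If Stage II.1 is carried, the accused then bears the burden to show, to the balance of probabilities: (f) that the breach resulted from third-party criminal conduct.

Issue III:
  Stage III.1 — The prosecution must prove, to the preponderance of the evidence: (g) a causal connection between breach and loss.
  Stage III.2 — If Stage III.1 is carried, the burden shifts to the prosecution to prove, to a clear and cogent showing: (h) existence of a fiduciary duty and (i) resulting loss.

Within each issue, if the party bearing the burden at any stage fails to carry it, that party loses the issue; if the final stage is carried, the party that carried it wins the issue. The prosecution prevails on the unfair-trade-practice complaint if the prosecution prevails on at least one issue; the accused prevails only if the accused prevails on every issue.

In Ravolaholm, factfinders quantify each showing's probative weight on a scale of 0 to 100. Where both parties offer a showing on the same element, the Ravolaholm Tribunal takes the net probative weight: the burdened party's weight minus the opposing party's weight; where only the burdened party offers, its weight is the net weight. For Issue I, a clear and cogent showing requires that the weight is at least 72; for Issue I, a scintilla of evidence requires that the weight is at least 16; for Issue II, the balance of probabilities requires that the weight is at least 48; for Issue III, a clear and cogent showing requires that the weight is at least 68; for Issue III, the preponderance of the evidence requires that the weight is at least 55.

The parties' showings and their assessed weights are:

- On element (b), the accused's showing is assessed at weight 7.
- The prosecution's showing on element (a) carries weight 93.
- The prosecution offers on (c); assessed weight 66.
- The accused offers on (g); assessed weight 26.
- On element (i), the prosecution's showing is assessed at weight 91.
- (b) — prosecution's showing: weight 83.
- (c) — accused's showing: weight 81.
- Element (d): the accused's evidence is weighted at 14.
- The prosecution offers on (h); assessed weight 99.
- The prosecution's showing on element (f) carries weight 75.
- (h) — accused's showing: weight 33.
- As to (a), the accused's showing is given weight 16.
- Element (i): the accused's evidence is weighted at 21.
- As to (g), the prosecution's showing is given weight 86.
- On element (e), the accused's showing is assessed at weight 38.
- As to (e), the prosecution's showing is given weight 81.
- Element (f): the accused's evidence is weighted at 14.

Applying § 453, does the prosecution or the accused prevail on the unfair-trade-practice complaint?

prosecution

— Issue I —
At Stage I.1 the prosecution must meet a clear and cogent showing (weight is at least 72): on (a) the weight is 93 less the opposing 16 gives net 77, ≥ 72, so (a) meets the standard; on (b) the weight is 83 less the opposing 7 gives net 76, ≥ 72, so (b) meets the standard.
  All elements met. The burden passes to the accused.
At Stage I.2 the accused must meet a scintilla of evidence (weight is at least 16): on (c) the weight is 81 less the opposing 66 gives net 15, < 16, so (c) does not meet the standard; on (d) the weight is 14, which does not reach 16, so (d) does not meet the standard.
  Stage I.2 not carried; the accused fails its burden.
The prosecution prevails on this issue.
— Issue II —
Stage II.1 — burden on prosecution; standard: the balance of probabilities (weight is at least 48).
    (e): 81 − 38 = 43 < 48 [not met]
  Not every element is met, so the prosecution fails to carry Stage II.1.
The accused prevails on this issue.
— Issue III —
Stage III.1 — burden on prosecution; standard: the preponderance of the evidence (weight is at least 55).
    (g): 86 − 26 = 60 ≥ 55 [met]
  Stage III.1 is satisfied; the prosecution continues to bear the burden.
Stage III.2 — burden on prosecution; standard: a clear and cogent showing (weight is at least 68).
    (h): 99 − 33 = 66 < 68 [not met]
    (i): 91 − 21 = 70 ≥ 68 [met]
  The prosecution does not carry Stage III.2.
So the accused prevails on this issue.
Per-issue: Issue I → prosecution; Issue II → accused; Issue III → accused. The prosecution must prevail on at least one issue; overall, the prosecution prevails.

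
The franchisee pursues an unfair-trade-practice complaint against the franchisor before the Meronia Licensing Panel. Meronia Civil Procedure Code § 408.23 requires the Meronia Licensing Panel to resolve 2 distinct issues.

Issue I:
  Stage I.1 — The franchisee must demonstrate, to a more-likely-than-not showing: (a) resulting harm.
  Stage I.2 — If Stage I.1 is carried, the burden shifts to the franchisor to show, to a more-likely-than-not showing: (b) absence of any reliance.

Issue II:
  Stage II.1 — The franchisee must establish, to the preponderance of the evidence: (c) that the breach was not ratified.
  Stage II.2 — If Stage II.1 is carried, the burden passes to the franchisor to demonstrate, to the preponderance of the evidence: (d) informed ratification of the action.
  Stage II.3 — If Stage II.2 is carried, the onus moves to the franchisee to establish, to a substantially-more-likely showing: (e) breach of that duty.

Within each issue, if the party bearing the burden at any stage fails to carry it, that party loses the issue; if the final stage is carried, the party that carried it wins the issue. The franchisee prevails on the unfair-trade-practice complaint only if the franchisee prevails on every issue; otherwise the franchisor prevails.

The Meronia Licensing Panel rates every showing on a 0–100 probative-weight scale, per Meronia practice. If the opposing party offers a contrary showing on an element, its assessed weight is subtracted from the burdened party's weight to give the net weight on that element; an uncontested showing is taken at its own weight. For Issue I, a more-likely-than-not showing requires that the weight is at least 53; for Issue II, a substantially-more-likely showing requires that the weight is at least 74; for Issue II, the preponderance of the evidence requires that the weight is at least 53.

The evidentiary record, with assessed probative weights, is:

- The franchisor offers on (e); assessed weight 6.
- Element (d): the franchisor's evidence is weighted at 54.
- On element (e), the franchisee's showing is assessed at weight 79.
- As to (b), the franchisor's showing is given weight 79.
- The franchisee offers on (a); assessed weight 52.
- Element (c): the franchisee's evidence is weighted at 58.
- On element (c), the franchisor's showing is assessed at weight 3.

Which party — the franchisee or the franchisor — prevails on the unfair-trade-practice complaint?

— Issue I —
Stage I.1 (franchisee, a more-likely-than-not showing, weight is at least 53): (a) 52 < 53 — fails.
  The franchisee does not carry Stage I.1.
So the franchisor prevails on this issue.
— Issue II —
At Stage II.1 the franchisee must meet the preponderance of the evidence (weight is at least 53): on (c) the weight is 58 less the opposing 3 gives net 55, which does reach 53, so (c) meets the standard.
  The franchisee carries Stage II.1; the franchisor now bears the burden.
At Stage II.2 the franchisor must meet the preponderance of the evidence (weight is at least 53): on (d) the weight is 54, ≥ 53, so (d) meets the standard.
  Stage II.2 carried; the burden shifts to the franchisee.
At Stage II.3 the franchisee must meet a substantially-more-likely showing (weight is at least 74): on (e) the weight is 79 less the opposing 6 gives net 73, < 74, so (e) does not meet the standard.
  Stage II.3 not carried; the franchisee fails its burden.
The analysis ends at Stage II.3; the franchisor prevails on this issue.
Per-issue: Issue I → franchisor; Issue II → franchisor. The franchisee must prevail on every issue; overall, the franchisor prevails.

franchisor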